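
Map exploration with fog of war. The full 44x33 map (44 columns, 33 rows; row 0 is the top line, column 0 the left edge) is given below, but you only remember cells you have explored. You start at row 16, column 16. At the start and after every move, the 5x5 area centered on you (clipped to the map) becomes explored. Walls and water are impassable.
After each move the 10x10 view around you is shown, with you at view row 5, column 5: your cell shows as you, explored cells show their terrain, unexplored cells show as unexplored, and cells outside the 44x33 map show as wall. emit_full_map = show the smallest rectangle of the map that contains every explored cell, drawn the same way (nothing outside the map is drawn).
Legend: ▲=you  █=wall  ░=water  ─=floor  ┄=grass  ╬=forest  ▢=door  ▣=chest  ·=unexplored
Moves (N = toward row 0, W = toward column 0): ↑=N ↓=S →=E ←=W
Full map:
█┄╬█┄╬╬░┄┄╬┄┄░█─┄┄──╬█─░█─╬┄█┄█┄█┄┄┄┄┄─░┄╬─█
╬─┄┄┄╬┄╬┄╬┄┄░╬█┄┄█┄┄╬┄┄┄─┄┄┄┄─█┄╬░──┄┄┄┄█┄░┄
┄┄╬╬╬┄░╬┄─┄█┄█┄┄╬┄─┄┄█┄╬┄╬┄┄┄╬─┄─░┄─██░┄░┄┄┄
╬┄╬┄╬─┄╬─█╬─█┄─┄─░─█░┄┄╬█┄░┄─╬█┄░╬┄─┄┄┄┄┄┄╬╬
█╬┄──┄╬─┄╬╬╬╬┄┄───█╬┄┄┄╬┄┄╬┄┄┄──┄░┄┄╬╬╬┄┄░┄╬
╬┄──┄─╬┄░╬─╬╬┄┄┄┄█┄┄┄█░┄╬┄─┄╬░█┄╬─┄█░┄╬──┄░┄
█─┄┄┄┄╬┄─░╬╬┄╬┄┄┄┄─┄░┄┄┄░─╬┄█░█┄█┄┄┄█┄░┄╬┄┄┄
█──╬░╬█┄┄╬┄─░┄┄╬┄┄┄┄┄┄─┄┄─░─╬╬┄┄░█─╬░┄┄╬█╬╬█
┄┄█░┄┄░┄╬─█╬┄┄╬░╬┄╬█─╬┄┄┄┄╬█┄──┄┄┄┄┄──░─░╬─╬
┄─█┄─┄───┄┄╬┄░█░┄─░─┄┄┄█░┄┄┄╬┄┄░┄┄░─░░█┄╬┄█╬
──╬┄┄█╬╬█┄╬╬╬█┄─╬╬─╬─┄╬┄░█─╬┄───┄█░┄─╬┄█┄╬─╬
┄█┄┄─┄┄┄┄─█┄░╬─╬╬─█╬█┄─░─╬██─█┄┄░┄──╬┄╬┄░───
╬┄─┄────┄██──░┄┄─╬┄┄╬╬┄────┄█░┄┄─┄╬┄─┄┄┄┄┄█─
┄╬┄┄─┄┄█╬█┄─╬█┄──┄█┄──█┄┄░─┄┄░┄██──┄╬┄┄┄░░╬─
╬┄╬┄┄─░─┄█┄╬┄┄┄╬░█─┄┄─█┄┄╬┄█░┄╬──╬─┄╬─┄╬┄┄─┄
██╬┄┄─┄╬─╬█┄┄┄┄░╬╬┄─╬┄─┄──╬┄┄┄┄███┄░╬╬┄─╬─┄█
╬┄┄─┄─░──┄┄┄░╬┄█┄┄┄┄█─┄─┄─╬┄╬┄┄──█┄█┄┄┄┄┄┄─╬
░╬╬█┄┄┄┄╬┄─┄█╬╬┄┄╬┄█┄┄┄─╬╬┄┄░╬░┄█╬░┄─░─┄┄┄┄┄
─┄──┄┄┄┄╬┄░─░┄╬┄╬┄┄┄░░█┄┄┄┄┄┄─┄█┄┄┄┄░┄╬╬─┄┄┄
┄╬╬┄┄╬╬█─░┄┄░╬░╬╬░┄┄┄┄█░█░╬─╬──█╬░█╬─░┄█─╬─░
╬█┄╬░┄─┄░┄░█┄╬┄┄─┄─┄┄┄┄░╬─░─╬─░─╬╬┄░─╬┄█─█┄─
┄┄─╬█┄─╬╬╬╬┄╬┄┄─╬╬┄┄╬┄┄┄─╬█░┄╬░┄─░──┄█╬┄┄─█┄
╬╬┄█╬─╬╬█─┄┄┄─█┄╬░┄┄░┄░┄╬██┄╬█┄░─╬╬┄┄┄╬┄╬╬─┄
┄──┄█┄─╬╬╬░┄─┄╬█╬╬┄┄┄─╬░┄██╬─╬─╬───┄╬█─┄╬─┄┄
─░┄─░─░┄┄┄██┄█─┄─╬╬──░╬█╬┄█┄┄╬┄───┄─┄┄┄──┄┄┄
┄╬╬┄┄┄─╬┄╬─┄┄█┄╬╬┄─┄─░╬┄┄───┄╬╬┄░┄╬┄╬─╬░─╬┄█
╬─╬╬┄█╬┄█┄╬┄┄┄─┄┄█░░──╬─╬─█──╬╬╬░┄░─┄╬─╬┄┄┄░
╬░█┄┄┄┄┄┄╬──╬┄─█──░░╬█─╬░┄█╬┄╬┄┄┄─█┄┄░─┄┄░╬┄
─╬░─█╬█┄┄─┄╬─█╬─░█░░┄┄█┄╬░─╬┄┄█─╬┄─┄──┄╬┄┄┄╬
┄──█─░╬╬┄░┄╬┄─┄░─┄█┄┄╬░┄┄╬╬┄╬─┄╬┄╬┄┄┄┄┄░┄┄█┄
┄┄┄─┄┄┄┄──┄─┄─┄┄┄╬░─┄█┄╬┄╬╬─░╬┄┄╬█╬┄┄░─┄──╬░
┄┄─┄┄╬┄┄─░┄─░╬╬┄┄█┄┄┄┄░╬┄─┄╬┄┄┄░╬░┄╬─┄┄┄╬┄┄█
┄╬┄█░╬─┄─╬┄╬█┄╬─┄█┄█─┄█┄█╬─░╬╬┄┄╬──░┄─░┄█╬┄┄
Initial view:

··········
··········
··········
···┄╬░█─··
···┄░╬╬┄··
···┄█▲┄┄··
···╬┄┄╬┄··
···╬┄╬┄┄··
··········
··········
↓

··········
··········
···┄╬░█─··
···┄░╬╬┄··
···┄█┄┄┄··
···╬┄▲╬┄··
···╬┄╬┄┄··
···░╬╬░┄··
··········
··········

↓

··········
···┄╬░█─··
···┄░╬╬┄··
···┄█┄┄┄··
···╬┄┄╬┄··
···╬┄▲┄┄··
···░╬╬░┄··
···┄┄─┄─··
··········
··········

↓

···┄╬░█─··
···┄░╬╬┄··
···┄█┄┄┄··
···╬┄┄╬┄··
···╬┄╬┄┄··
···░╬▲░┄··
···┄┄─┄─··
···┄─╬╬┄··
··········
··········

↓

···┄░╬╬┄··
···┄█┄┄┄··
···╬┄┄╬┄··
···╬┄╬┄┄··
···░╬╬░┄··
···┄┄▲┄─··
···┄─╬╬┄··
···█┄╬░┄··
··········
··········

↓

···┄█┄┄┄··
···╬┄┄╬┄··
···╬┄╬┄┄··
···░╬╬░┄··
···┄┄─┄─··
···┄─▲╬┄··
···█┄╬░┄··
···╬█╬╬┄··
··········
··········

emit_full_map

┄╬░█─
┄░╬╬┄
┄█┄┄┄
╬┄┄╬┄
╬┄╬┄┄
░╬╬░┄
┄┄─┄─
┄─▲╬┄
█┄╬░┄
╬█╬╬┄

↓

···╬┄┄╬┄··
···╬┄╬┄┄··
···░╬╬░┄··
···┄┄─┄─··
···┄─╬╬┄··
···█┄▲░┄··
···╬█╬╬┄··
···─┄─╬╬··
··········
··········

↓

···╬┄╬┄┄··
···░╬╬░┄··
···┄┄─┄─··
···┄─╬╬┄··
···█┄╬░┄··
···╬█▲╬┄··
···─┄─╬╬··
···┄╬╬┄─··
··········
··········

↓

···░╬╬░┄··
···┄┄─┄─··
···┄─╬╬┄··
···█┄╬░┄··
···╬█╬╬┄··
···─┄▲╬╬··
···┄╬╬┄─··
···─┄┄█░··
··········
··········

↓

···┄┄─┄─··
···┄─╬╬┄··
···█┄╬░┄··
···╬█╬╬┄··
···─┄─╬╬··
···┄╬▲┄─··
···─┄┄█░··
···─█──░··
··········
··········

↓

···┄─╬╬┄··
···█┄╬░┄··
···╬█╬╬┄··
···─┄─╬╬··
···┄╬╬┄─··
···─┄▲█░··
···─█──░··
···╬─░█░··
··········
··········

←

····┄─╬╬┄·
····█┄╬░┄·
····╬█╬╬┄·
···█─┄─╬╬·
···█┄╬╬┄─·
···┄─▲┄█░·
···┄─█──░·
···█╬─░█░·
··········
··········

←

·····┄─╬╬┄
·····█┄╬░┄
·····╬█╬╬┄
···┄█─┄─╬╬
···┄█┄╬╬┄─
···┄┄▲┄┄█░
···╬┄─█──░
···─█╬─░█░
··········
··········

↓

·····█┄╬░┄
·····╬█╬╬┄
···┄█─┄─╬╬
···┄█┄╬╬┄─
···┄┄─┄┄█░
···╬┄▲█──░
···─█╬─░█░
···┄─┄░─··
··········
··········

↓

·····╬█╬╬┄
···┄█─┄─╬╬
···┄█┄╬╬┄─
···┄┄─┄┄█░
···╬┄─█──░
···─█▲─░█░
···┄─┄░─··
···┄─┄┄┄··
··········
··········

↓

···┄█─┄─╬╬
···┄█┄╬╬┄─
···┄┄─┄┄█░
···╬┄─█──░
···─█╬─░█░
···┄─▲░─··
···┄─┄┄┄··
···░╬╬┄┄··
··········
██████████

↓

···┄█┄╬╬┄─
···┄┄─┄┄█░
···╬┄─█──░
···─█╬─░█░
···┄─┄░─··
···┄─▲┄┄··
···░╬╬┄┄··
···█┄╬─┄··
██████████
██████████

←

····┄█┄╬╬┄
····┄┄─┄┄█
····╬┄─█──
···╬─█╬─░█
···╬┄─┄░─·
···─┄▲┄┄┄·
···─░╬╬┄┄·
···╬█┄╬─┄·
██████████
██████████

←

·····┄█┄╬╬
·····┄┄─┄┄
·····╬┄─█─
···┄╬─█╬─░
···┄╬┄─┄░─
···┄─▲─┄┄┄
···┄─░╬╬┄┄
···┄╬█┄╬─┄
██████████
██████████

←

······┄█┄╬
······┄┄─┄
······╬┄─█
···─┄╬─█╬─
···░┄╬┄─┄░
···─┄▲┄─┄┄
···░┄─░╬╬┄
···╬┄╬█┄╬─
██████████
██████████

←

·······┄█┄
·······┄┄─
·······╬┄─
···┄─┄╬─█╬
···┄░┄╬┄─┄
···──▲─┄─┄
···─░┄─░╬╬
···─╬┄╬█┄╬
██████████
██████████

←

········┄█
········┄┄
········╬┄
···┄┄─┄╬─█
···╬┄░┄╬┄─
···┄─▲┄─┄─
···┄─░┄─░╬
···┄─╬┄╬█┄
██████████
██████████

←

·········┄
·········┄
·········╬
···█┄┄─┄╬─
···╬╬┄░┄╬┄
···┄┄▲─┄─┄
···┄┄─░┄─░
···─┄─╬┄╬█
██████████
██████████

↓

·········┄
·········╬
···█┄┄─┄╬─
···╬╬┄░┄╬┄
···┄┄──┄─┄
···┄┄▲░┄─░
···─┄─╬┄╬█
██████████
██████████
██████████

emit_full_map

········┄╬░█─
········┄░╬╬┄
········┄█┄┄┄
········╬┄┄╬┄
········╬┄╬┄┄
········░╬╬░┄
········┄┄─┄─
········┄─╬╬┄
········█┄╬░┄
········╬█╬╬┄
······┄█─┄─╬╬
······┄█┄╬╬┄─
······┄┄─┄┄█░
······╬┄─█──░
█┄┄─┄╬─█╬─░█░
╬╬┄░┄╬┄─┄░─··
┄┄──┄─┄─┄┄┄··
┄┄▲░┄─░╬╬┄┄··
─┄─╬┄╬█┄╬─┄··

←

··········
··········
····█┄┄─┄╬
···░╬╬┄░┄╬
···┄┄┄──┄─
···╬┄▲─░┄─
···╬─┄─╬┄╬
██████████
██████████
██████████

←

··········
··········
·····█┄┄─┄
···─░╬╬┄░┄
···┄┄┄┄──┄
···┄╬▲┄─░┄
···░╬─┄─╬┄
██████████
██████████
██████████

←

··········
··········
······█┄┄─
···█─░╬╬┄░
···─┄┄┄┄──
···┄┄▲┄┄─░
···█░╬─┄─╬
██████████
██████████
██████████

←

█·········
█·········
█······█┄┄
█··─█─░╬╬┄
█··┄─┄┄┄┄─
█··─┄▲╬┄┄─
█··┄█░╬─┄─
██████████
██████████
██████████

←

██········
██········
██······█┄
██·──█─░╬╬
██·┄┄─┄┄┄┄
██·┄─▲┄╬┄┄
██·╬┄█░╬─┄
██████████
██████████
██████████

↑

██········
██········
██········
██·╬░─█╬█┄
██·──█─░╬╬
██·┄┄▲┄┄┄┄
██·┄─┄┄╬┄┄
██·╬┄█░╬─┄
██████████
██████████

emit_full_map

·············┄╬░█─
·············┄░╬╬┄
·············┄█┄┄┄
·············╬┄┄╬┄
·············╬┄╬┄┄
·············░╬╬░┄
·············┄┄─┄─
·············┄─╬╬┄
·············█┄╬░┄
·············╬█╬╬┄
···········┄█─┄─╬╬
···········┄█┄╬╬┄─
···········┄┄─┄┄█░
···········╬┄─█──░
╬░─█╬█┄┄─┄╬─█╬─░█░
──█─░╬╬┄░┄╬┄─┄░─··
┄┄▲┄┄┄┄──┄─┄─┄┄┄··
┄─┄┄╬┄┄─░┄─░╬╬┄┄··
╬┄█░╬─┄─╬┄╬█┄╬─┄··


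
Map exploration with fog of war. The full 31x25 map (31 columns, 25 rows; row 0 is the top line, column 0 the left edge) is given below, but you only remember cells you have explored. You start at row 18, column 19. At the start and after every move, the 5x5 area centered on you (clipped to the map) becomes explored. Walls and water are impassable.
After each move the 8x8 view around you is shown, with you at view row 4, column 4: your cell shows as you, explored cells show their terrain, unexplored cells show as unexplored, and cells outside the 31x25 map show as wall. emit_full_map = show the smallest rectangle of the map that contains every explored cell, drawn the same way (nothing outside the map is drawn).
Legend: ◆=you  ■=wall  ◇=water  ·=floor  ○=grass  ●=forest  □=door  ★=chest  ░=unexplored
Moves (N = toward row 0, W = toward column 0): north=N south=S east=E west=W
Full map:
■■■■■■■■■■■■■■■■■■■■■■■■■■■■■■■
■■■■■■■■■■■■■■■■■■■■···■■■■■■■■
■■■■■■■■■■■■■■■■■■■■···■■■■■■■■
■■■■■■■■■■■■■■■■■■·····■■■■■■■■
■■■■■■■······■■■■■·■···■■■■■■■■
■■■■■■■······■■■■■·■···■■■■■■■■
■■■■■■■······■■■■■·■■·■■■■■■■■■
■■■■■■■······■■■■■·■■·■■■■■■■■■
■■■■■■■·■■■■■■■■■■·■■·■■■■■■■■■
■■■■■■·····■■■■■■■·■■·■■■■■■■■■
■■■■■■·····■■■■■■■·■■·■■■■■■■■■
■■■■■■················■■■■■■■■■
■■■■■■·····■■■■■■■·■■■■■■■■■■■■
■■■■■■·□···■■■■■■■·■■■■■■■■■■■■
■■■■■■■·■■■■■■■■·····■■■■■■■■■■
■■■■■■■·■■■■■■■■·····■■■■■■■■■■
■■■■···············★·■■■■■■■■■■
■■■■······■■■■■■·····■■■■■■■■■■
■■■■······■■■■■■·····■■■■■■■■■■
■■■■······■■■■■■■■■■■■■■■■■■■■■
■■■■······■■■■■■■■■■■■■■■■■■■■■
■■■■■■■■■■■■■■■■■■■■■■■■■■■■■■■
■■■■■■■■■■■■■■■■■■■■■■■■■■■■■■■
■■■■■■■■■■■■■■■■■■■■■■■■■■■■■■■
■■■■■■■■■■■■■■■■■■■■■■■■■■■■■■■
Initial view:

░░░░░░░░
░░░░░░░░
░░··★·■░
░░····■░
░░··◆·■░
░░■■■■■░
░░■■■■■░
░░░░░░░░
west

░░░░░░░░
░░░░░░░░
░░···★·■
░░·····■
░░··◆··■
░░■■■■■■
░░■■■■■■
░░░░░░░░

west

░░░░░░░░
░░░░░░░░
░░····★·
░░■·····
░░■·◆···
░░■■■■■■
░░■■■■■■
░░░░░░░░

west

░░░░░░░░
░░░░░░░░
░░·····★
░░■■····
░░■■◆···
░░■■■■■■
░░■■■■■■
░░░░░░░░

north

░░░░░░░░
░░░░░░░░
░░■■···░
░░·····★
░░■■◆···
░░■■····
░░■■■■■■
░░■■■■■■

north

░░░░░░░░
░░░░░░░░
░░■■···░
░░■■···░
░░··◆··★
░░■■····
░░■■····
░░■■■■■■

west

░░░░░░░░
░░░░░░░░
░░■■■···
░░■■■···
░░··◆···
░░■■■···
░░■■■···
░░░■■■■■

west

░░░░░░░░
░░░░░░░░
░░■■■■··
░░■■■■··
░░··◆···
░░■■■■··
░░■■■■··
░░░░■■■■

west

░░░░░░░░
░░░░░░░░
░░■■■■■·
░░■■■■■·
░░··◆···
░░■■■■■·
░░■■■■■·
░░░░░■■■

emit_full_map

■■■■■···░░░
■■■■■···░░░
··◆·····★·■
■■■■■·····■
■■■■■·····■
░░░■■■■■■■■
░░░■■■■■■■■

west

░░░░░░░░
░░░░░░░░
░░■■■■■■
░░■■■■■■
░░··◆···
░░■■■■■■
░░■■■■■■
░░░░░░■■

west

░░░░░░░░
░░░░░░░░
░░■■■■■■
░░■■■■■■
░░··◆···
░░·■■■■■
░░·■■■■■
░░░░░░░■

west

░░░░░░░░
░░░░░░░░
░░■■■■■■
░░■■■■■■
░░··◆···
░░··■■■■
░░··■■■■
░░░░░░░░

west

░░░░░░░░
░░░░░░░░
░░·■■■■■
░░·■■■■■
░░··◆···
░░···■■■
░░···■■■
░░░░░░░░

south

░░░░░░░░
░░·■■■■■
░░·■■■■■
░░······
░░··◆■■■
░░···■■■
░░···■■░
░░░░░░░░

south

░░·■■■■■
░░·■■■■■
░░······
░░···■■■
░░··◆■■■
░░···■■░
░░···■■░
░░░░░░░░

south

░░·■■■■■
░░······
░░···■■■
░░···■■■
░░··◆■■░
░░···■■░
░░■■■■■░
░░░░░░░░

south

░░······
░░···■■■
░░···■■■
░░···■■░
░░··◆■■░
░░■■■■■░
░░■■■■■░
░░░░░░░░

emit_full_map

·■■■■■■■■···░░░
·■■■■■■■■···░░░
············★·■
···■■■■■■·····■
···■■■■■■·····■
···■■░░■■■■■■■■
··◆■■░░■■■■■■■■
■■■■■░░░░░░░░░░
■■■■■░░░░░░░░░░

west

░░░·····
░░░···■■
░░····■■
░░····■■
░░··◆·■■
░░■■■■■■
░░■■■■■■
░░░░░░░░

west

░░░░····
░░░░···■
░░·····■
░░·····■
░░··◆··■
░░■■■■■■
░░■■■■■■
░░░░░░░░

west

░░░░░···
░░░░░···
░░······
░░······
░░··◆···
░░■■■■■■
░░■■■■■■
░░░░░░░░

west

░░░░░░··
░░░░░░··
░░■·····
░░■·····
░░■·◆···
░░■■■■■■
░░■■■■■■
░░░░░░░░

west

░░░░░░░·
░░░░░░░·
░░■■····
░░■■····
░░■■◆···
░░■■■■■■
░░■■■■■■
░░░░░░░░

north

░░░░░░░·
░░░░░░░·
░░■■····
░░■■····
░░■■◆···
░░■■····
░░■■■■■■
░░■■■■■■

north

░░░░░░░·
░░░░░░░·
░░■■····
░░■■····
░░■■◆···
░░■■····
░░■■····
░░■■■■■■

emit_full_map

░░░░░·■■■■■■■■···░░░
░░░░░·■■■■■■■■···░░░
■■···············★·■
■■······■■■■■■·····■
■■◆·····■■■■■■·····■
■■······■■░░■■■■■■■■
■■······■■░░■■■■■■■■
■■■■■■■■■■░░░░░░░░░░
■■■■■■■■■■░░░░░░░░░░

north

░░░░░░░░
░░░░░░░·
░░■■■■■·
░░■■····
░░■■◆···
░░■■····
░░■■····
░░■■····

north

░░░░░░░░
░░░░░░░░
░░■■■■■·
░░■■■■■·
░░■■◆···
░░■■····
░░■■····
░░■■····

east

░░░░░░░░
░░░░░░░░
░■■■■■·■
░■■■■■·■
░■■·◆···
░■■·····
░■■·····
░■■·····

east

░░░░░░░░
░░░░░░░░
■■■■■·■■
■■■■■·■■
■■··◆···
■■······
■■······
■■······

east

░░░░░░░░
░░░░░░░░
■■■■·■■■
■■■■·■■■
■···◆···
■······■
■······■
■······■

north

░░░░░░░░
░░░░░░░░
░░■·□··░
■■■■·■■■
■■■■◆■■■
■·······
■······■
■······■

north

░░░░░░░░
░░░░░░░░
░░■····░
░░■·□··░
■■■■◆■■■
■■■■·■■■
■·······
■······■

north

░░░░░░░░
░░░░░░░░
░░■····░
░░■····░
░░■·◆··░
■■■■·■■■
■■■■·■■■
■·······

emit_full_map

░░░■····░░░░░░░░░░░░
░░░■····░░░░░░░░░░░░
░░░■·◆··░░░░░░░░░░░░
■■■■■·■■■■■■■■···░░░
■■■■■·■■■■■■■■···░░░
■■···············★·■
■■······■■■■■■·····■
■■······■■■■■■·····■
■■······■■░░■■■■■■■■
■■······■■░░■■■■■■■■
■■■■■■■■■■░░░░░░░░░░
■■■■■■■■■■░░░░░░░░░░

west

░░░░░░░░
░░░░░░░░
░░■■····
░░■■····
░░■■◆□··
■■■■■·■■
■■■■■·■■
■■······

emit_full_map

░░■■····░░░░░░░░░░░░
░░■■····░░░░░░░░░░░░
░░■■◆□··░░░░░░░░░░░░
■■■■■·■■■■■■■■···░░░
■■■■■·■■■■■■■■···░░░
■■···············★·■
■■······■■■■■■·····■
■■······■■■■■■·····■
■■······■■░░■■■■■■■■
■■······■■░░■■■■■■■■
■■■■■■■■■■░░░░░░░░░░
■■■■■■■■■■░░░░░░░░░░


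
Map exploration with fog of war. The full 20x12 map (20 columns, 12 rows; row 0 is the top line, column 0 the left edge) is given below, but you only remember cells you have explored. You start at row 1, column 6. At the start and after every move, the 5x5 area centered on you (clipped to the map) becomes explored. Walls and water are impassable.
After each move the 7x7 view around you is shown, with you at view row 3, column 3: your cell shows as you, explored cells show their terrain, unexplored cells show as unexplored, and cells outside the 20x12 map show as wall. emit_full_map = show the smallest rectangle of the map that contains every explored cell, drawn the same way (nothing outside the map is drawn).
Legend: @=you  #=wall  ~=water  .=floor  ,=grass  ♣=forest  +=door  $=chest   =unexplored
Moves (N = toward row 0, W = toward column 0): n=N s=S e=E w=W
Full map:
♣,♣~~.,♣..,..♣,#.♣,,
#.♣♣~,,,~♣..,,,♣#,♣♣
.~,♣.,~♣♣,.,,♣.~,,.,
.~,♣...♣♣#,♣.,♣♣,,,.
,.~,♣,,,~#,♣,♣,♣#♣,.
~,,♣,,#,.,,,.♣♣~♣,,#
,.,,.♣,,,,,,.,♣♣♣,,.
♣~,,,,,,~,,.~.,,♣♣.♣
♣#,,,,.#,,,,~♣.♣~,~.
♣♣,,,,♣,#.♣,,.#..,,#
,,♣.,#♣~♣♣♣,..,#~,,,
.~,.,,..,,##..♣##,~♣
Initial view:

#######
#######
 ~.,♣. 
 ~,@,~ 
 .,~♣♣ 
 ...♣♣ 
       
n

#######
#######
#######
 ~.@♣. 
 ~,,,~ 
 .,~♣♣ 
 ...♣♣ 

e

#######
#######
#######
~.,@.. 
~,,,~♣ 
.,~♣♣, 
...♣♣  

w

#######
#######
#######
 ~.@♣..
 ~,,,~♣
 .,~♣♣,
 ...♣♣ 

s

#######
#######
 ~.,♣..
 ~,@,~♣
 .,~♣♣,
 ...♣♣ 
       

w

#######
#######
 ~~.,♣.
 ♣~@,,~
 ♣.,~♣♣
 ♣...♣♣
       

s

#######
 ~~.,♣.
 ♣~,,,~
 ♣.@~♣♣
 ♣...♣♣
 ,♣,,, 
       

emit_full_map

~~.,♣..
♣~,,,~♣
♣.@~♣♣,
♣...♣♣ 
,♣,,,  

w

#######
 ♣~~.,♣
 ♣♣~,,,
 ,♣@,~♣
 ,♣...♣
 ~,♣,,,
       

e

#######
♣~~.,♣.
♣♣~,,,~
,♣.@~♣♣
,♣...♣♣
~,♣,,, 
       

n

#######
#######
♣~~.,♣.
♣♣~@,,~
,♣.,~♣♣
,♣...♣♣
~,♣,,, 

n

#######
#######
#######
♣~~@,♣.
♣♣~,,,~
,♣.,~♣♣
,♣...♣♣

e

#######
#######
#######
~~.@♣..
♣~,,,~♣
♣.,~♣♣,
♣...♣♣ 

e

#######
#######
#######
~.,@.. 
~,,,~♣ 
.,~♣♣, 
...♣♣  

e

#######
#######
#######
.,♣@., 
,,,~♣. 
,~♣♣,. 
..♣♣   

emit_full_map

♣~~.,♣@.,
♣♣~,,,~♣.
,♣.,~♣♣,.
,♣...♣♣  
~,♣,,,   

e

#######
#######
#######
,♣.@,. 
,,~♣.. 
~♣♣,., 
.♣♣    

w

#######
#######
#######
.,♣@.,.
,,,~♣..
,~♣♣,.,
..♣♣   

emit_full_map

♣~~.,♣@.,.
♣♣~,,,~♣..
,♣.,~♣♣,.,
,♣...♣♣   
~,♣,,,    


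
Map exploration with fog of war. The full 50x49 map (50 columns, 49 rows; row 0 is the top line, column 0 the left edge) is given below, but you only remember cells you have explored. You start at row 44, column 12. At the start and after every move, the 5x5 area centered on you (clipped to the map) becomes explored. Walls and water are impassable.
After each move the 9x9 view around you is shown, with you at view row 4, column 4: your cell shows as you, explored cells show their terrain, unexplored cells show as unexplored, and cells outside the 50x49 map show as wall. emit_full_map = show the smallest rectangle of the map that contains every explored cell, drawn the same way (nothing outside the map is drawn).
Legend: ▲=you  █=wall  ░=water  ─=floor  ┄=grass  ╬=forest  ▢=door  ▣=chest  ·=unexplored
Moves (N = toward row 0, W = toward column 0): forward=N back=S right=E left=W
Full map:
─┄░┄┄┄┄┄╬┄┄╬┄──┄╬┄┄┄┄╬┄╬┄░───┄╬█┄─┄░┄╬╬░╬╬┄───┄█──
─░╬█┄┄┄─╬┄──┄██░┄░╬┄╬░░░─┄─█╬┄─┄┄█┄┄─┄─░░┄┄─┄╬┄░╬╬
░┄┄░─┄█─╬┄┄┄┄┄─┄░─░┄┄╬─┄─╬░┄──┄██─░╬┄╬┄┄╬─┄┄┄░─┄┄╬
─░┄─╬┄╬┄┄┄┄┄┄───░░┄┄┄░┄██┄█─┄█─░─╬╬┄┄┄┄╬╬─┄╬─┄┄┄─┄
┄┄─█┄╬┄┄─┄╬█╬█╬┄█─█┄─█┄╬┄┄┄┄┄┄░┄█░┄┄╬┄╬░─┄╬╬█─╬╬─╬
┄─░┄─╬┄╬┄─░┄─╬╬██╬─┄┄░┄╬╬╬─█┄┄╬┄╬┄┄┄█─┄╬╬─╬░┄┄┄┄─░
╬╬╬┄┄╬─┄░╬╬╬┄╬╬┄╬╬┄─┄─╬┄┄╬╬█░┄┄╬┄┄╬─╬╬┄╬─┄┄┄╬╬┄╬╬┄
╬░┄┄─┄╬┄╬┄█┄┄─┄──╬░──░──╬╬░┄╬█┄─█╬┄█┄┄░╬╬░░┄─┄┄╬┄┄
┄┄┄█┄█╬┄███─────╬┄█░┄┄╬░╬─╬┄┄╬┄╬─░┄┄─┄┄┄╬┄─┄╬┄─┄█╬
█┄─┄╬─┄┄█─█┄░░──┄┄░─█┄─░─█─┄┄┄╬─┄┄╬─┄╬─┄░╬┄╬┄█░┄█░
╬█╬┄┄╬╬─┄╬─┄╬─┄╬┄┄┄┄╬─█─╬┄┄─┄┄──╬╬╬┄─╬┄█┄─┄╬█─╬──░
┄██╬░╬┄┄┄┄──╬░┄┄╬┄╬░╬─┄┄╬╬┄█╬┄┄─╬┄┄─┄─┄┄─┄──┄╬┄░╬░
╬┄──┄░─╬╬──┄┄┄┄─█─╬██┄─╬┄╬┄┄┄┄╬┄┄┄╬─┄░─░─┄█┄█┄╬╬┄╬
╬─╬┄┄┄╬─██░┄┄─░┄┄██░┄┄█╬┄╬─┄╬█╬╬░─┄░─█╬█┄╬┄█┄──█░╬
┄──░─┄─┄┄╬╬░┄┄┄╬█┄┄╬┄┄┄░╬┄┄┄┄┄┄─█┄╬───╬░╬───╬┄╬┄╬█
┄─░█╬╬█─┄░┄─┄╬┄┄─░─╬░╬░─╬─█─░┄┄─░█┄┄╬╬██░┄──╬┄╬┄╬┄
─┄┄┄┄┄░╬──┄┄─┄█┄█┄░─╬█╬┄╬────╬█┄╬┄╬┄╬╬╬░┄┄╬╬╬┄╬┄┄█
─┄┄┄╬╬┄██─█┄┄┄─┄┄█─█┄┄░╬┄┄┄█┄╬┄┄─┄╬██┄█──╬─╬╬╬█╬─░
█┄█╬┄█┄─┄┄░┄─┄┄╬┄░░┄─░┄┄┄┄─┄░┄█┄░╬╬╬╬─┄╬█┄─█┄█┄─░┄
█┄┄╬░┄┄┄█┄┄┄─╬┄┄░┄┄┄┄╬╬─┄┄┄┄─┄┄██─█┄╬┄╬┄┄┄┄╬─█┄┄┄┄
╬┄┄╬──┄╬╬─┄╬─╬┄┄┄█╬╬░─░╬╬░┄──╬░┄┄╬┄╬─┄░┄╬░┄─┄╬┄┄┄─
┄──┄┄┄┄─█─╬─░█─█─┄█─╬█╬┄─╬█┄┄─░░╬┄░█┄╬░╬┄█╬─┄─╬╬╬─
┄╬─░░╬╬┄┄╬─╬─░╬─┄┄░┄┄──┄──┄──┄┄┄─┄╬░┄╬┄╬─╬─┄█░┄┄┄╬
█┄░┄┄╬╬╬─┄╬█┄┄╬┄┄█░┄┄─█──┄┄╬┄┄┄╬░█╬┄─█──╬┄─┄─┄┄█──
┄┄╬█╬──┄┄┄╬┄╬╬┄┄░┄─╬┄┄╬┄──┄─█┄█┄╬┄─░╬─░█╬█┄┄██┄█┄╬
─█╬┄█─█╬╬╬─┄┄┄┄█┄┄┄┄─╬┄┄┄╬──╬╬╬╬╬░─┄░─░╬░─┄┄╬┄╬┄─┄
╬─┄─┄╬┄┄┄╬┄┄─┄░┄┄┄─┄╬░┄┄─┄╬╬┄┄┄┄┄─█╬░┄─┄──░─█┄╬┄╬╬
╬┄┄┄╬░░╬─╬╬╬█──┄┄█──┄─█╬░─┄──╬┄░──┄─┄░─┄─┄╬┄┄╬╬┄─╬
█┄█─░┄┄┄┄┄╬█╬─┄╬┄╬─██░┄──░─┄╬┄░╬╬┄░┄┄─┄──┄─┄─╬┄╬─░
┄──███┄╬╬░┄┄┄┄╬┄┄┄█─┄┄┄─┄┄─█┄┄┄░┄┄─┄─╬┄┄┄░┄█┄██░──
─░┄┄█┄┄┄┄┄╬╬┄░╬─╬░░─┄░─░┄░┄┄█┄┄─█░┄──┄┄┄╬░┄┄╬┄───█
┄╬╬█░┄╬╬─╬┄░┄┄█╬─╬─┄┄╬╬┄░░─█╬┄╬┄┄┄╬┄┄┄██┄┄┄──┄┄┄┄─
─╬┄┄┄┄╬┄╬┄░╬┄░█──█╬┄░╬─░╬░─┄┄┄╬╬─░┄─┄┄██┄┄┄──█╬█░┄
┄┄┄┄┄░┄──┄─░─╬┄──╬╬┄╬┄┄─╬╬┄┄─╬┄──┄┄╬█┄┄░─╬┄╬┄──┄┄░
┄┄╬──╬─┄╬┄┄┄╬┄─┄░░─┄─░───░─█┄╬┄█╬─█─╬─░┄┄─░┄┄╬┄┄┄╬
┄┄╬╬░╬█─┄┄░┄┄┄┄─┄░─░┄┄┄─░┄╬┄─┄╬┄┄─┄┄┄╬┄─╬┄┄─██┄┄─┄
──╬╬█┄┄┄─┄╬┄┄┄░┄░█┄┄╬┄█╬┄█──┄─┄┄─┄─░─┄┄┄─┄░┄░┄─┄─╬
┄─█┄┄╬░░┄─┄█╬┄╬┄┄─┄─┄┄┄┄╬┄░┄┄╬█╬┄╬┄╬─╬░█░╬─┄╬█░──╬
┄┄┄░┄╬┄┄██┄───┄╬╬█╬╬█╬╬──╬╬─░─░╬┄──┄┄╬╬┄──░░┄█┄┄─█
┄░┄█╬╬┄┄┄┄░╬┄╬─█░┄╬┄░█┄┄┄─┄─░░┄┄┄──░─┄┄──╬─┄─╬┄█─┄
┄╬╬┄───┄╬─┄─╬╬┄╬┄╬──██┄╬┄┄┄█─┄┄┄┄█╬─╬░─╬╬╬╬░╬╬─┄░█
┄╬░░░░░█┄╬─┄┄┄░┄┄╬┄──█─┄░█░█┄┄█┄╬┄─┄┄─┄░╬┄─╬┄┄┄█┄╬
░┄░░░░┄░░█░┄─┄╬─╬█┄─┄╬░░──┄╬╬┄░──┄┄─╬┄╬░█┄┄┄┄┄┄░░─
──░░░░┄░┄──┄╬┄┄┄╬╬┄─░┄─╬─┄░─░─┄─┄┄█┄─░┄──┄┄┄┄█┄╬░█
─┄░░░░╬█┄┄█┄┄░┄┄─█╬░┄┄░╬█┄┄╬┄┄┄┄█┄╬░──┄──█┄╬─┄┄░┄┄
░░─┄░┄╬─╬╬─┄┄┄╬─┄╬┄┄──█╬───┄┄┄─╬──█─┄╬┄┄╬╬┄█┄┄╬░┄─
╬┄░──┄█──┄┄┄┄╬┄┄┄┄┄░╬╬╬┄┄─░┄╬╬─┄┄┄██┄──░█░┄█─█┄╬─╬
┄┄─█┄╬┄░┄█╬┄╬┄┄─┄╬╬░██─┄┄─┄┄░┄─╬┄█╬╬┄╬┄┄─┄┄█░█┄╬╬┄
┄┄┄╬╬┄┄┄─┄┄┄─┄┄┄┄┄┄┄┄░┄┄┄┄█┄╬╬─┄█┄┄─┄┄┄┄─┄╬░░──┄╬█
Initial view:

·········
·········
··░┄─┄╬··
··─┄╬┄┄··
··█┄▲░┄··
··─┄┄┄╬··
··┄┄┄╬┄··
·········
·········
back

·········
··░┄─┄╬··
··─┄╬┄┄··
··█┄┄░┄··
··─┄▲┄╬··
··┄┄┄╬┄··
··╬┄╬┄┄··
·········
█████████

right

·········
·░┄─┄╬···
·─┄╬┄┄┄··
·█┄┄░┄┄··
·─┄┄▲╬─··
·┄┄┄╬┄┄··
·╬┄╬┄┄─··
·········
█████████

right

·········
░┄─┄╬····
─┄╬┄┄┄╬··
█┄┄░┄┄─··
─┄┄┄▲─┄··
┄┄┄╬┄┄┄··
╬┄╬┄┄─┄··
·········
█████████

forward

·········
·········
░┄─┄╬─╬··
─┄╬┄┄┄╬··
█┄┄░▲┄─··
─┄┄┄╬─┄··
┄┄┄╬┄┄┄··
╬┄╬┄┄─┄··
·········

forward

·········
·········
··┄┄░┄┄··
░┄─┄╬─╬··
─┄╬┄▲┄╬··
█┄┄░┄┄─··
─┄┄┄╬─┄··
┄┄┄╬┄┄┄··
╬┄╬┄┄─┄··

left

·········
·········
··┄┄┄░┄┄·
·░┄─┄╬─╬·
·─┄╬▲┄┄╬·
·█┄┄░┄┄─·
·─┄┄┄╬─┄·
·┄┄┄╬┄┄┄·
·╬┄╬┄┄─┄·

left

·········
·········
··─┄┄┄░┄┄
··░┄─┄╬─╬
··─┄▲┄┄┄╬
··█┄┄░┄┄─
··─┄┄┄╬─┄
··┄┄┄╬┄┄┄
··╬┄╬┄┄─┄

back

·········
··─┄┄┄░┄┄
··░┄─┄╬─╬
··─┄╬┄┄┄╬
··█┄▲░┄┄─
··─┄┄┄╬─┄
··┄┄┄╬┄┄┄
··╬┄╬┄┄─┄
·········

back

··─┄┄┄░┄┄
··░┄─┄╬─╬
··─┄╬┄┄┄╬
··█┄┄░┄┄─
··─┄▲┄╬─┄
··┄┄┄╬┄┄┄
··╬┄╬┄┄─┄
·········
█████████

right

·─┄┄┄░┄┄·
·░┄─┄╬─╬·
·─┄╬┄┄┄╬·
·█┄┄░┄┄─·
·─┄┄▲╬─┄·
·┄┄┄╬┄┄┄·
·╬┄╬┄┄─┄·
·········
█████████

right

─┄┄┄░┄┄··
░┄─┄╬─╬··
─┄╬┄┄┄╬··
█┄┄░┄┄─··
─┄┄┄▲─┄··
┄┄┄╬┄┄┄··
╬┄╬┄┄─┄··
·········
█████████

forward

·········
─┄┄┄░┄┄··
░┄─┄╬─╬··
─┄╬┄┄┄╬··
█┄┄░▲┄─··
─┄┄┄╬─┄··
┄┄┄╬┄┄┄··
╬┄╬┄┄─┄··
·········

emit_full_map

─┄┄┄░┄┄
░┄─┄╬─╬
─┄╬┄┄┄╬
█┄┄░▲┄─
─┄┄┄╬─┄
┄┄┄╬┄┄┄
╬┄╬┄┄─┄

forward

·········
·········
─┄┄┄░┄┄··
░┄─┄╬─╬··
─┄╬┄▲┄╬··
█┄┄░┄┄─··
─┄┄┄╬─┄··
┄┄┄╬┄┄┄··
╬┄╬┄┄─┄··

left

·········
·········
·─┄┄┄░┄┄·
·░┄─┄╬─╬·
·─┄╬▲┄┄╬·
·█┄┄░┄┄─·
·─┄┄┄╬─┄·
·┄┄┄╬┄┄┄·
·╬┄╬┄┄─┄·

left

·········
·········
··─┄┄┄░┄┄
··░┄─┄╬─╬
··─┄▲┄┄┄╬
··█┄┄░┄┄─
··─┄┄┄╬─┄
··┄┄┄╬┄┄┄
··╬┄╬┄┄─┄

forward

·········
·········
··┄─╬╬┄··
··─┄┄┄░┄┄
··░┄▲┄╬─╬
··─┄╬┄┄┄╬
··█┄┄░┄┄─
··─┄┄┄╬─┄
··┄┄┄╬┄┄┄

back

·········
··┄─╬╬┄··
··─┄┄┄░┄┄
··░┄─┄╬─╬
··─┄▲┄┄┄╬
··█┄┄░┄┄─
··─┄┄┄╬─┄
··┄┄┄╬┄┄┄
··╬┄╬┄┄─┄

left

·········
···┄─╬╬┄·
··╬─┄┄┄░┄
··█░┄─┄╬─
··──▲╬┄┄┄
··┄█┄┄░┄┄
··╬─┄┄┄╬─
···┄┄┄╬┄┄
···╬┄╬┄┄─

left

·········
····┄─╬╬┄
··┄╬─┄┄┄░
··░█░┄─┄╬
··┄─▲┄╬┄┄
··┄┄█┄┄░┄
··╬╬─┄┄┄╬
····┄┄┄╬┄
····╬┄╬┄┄

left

·········
·····┄─╬╬
··█┄╬─┄┄┄
··░░█░┄─┄
··░┄▲─┄╬┄
··█┄┄█┄┄░
··─╬╬─┄┄┄
·····┄┄┄╬
·····╬┄╬┄

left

·········
······┄─╬
··░█┄╬─┄┄
··┄░░█░┄─
··┄░▲──┄╬
··╬█┄┄█┄┄
··╬─╬╬─┄┄
······┄┄┄
······╬┄╬

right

·········
·····┄─╬╬
·░█┄╬─┄┄┄
·┄░░█░┄─┄
·┄░┄▲─┄╬┄
·╬█┄┄█┄┄░
·╬─╬╬─┄┄┄
·····┄┄┄╬
·····╬┄╬┄

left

·········
······┄─╬
··░█┄╬─┄┄
··┄░░█░┄─
··┄░▲──┄╬
··╬█┄┄█┄┄
··╬─╬╬─┄┄
······┄┄┄
······╬┄╬

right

·········
·····┄─╬╬
·░█┄╬─┄┄┄
·┄░░█░┄─┄
·┄░┄▲─┄╬┄
·╬█┄┄█┄┄░
·╬─╬╬─┄┄┄
·····┄┄┄╬
·····╬┄╬┄

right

·········
····┄─╬╬┄
░█┄╬─┄┄┄░
┄░░█░┄─┄╬
┄░┄─▲┄╬┄┄
╬█┄┄█┄┄░┄
╬─╬╬─┄┄┄╬
····┄┄┄╬┄
····╬┄╬┄┄

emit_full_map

····┄─╬╬┄··
░█┄╬─┄┄┄░┄┄
┄░░█░┄─┄╬─╬
┄░┄─▲┄╬┄┄┄╬
╬█┄┄█┄┄░┄┄─
╬─╬╬─┄┄┄╬─┄
····┄┄┄╬┄┄┄
····╬┄╬┄┄─┄
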